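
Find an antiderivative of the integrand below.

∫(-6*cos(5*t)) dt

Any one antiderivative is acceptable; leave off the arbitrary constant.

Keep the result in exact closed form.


Answer: -6*sin(5*t)/5.


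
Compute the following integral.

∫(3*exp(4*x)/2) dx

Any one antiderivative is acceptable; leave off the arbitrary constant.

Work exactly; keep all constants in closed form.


Answer: 3*exp(4*x)/8.


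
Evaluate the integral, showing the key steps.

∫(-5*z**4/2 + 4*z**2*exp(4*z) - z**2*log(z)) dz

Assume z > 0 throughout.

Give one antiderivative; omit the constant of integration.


Step 1. Rewrite: now ∫(-5*z**4/2) dz + ∫(4*z**2*exp(4*z)) dz + ∫(-z**2*log(z)) dz.
Step 2. Evaluate the standard form: now -z**5/2 + ∫(4*z**2*exp(4*z)) dz + ∫(-z**2*log(z)) dz.
Step 3. Integrate ∫(-z**2*log(z)) dz by parts with u = log(z), dv = (-z**2) dz, so v = -z**3/3 [assuming z > 0]: now -z**5/2 - z**3*log(z)/3 + ∫(z**2/3) dz + ∫(4*z**2*exp(4*z)) dz.
Step 4. Evaluate the standard form: now -z**5/2 - z**3*log(z)/3 + z**3/9 + ∫(4*z**2*exp(4*z)) dz.
Step 5. Integrate ∫(4*z**2*exp(4*z)) dz by parts with u = z**2, dv = (4*exp(4*z)) dz, so v = exp(4*z): now -z**5/2 - z**3*log(z)/3 + z**3/9 + z**2*exp(4*z) + ∫(-2*z*exp(4*z)) dz.
Step 6. Integrate ∫(-2*z*exp(4*z)) dz by parts with u = z, dv = (-2*exp(4*z)) dz, so v = -exp(4*z)/2: now -z**5/2 - z**3*log(z)/3 + z**3/9 + z**2*exp(4*z) - z*exp(4*z)/2 + ∫(exp(4*z)/2) dz.
Step 7. Evaluate the standard form: now -z**5/2 - z**3*log(z)/3 + z**3/9 + z**2*exp(4*z) - z*exp(4*z)/2 + exp(4*z)/8.
Answer: -z**5/2 - z**3*log(z)/3 + z**3/9 + z**2*exp(4*z) - z*exp(4*z)/2 + exp(4*z)/8.


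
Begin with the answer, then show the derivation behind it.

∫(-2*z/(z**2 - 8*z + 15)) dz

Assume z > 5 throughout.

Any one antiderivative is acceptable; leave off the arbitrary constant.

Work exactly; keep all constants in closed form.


The answer is -5*log(z - 5) + 3*log(z - 3).
Step 1. Decompose ∫(-2*z/(z**2 - 8*z + 15)) dz by partial fractions, -2*z/(z**2 - 8*z + 15) = 3/(z - 3) - 5/(z - 5): now ∫(-5/(z - 5)) dz + ∫(3/(z - 3)) dz.
Step 2. Evaluate the standard form [assuming z > 5]: now -5*log(z - 5) + ∫(3/(z - 3)) dz.
Step 3. Evaluate the standard form [assuming z > 3]: now -5*log(z - 5) + 3*log(z - 3).
Answer: -5*log(z - 5) + 3*log(z - 3).


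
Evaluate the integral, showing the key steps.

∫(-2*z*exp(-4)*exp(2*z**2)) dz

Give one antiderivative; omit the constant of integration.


Step 1. Substitute u = z**2 - 2, turning ∫(-2*z*exp(-4)*exp(2*z**2)) dz into ∫(-exp(2*u)) du: now ∫(-exp(2*u)) du.
Step 2. Evaluate the standard form: now -exp(2*u)/2.
Step 3. Substitute back u = z**2 - 2: now -exp(2*z**2 - 4)/2.
Answer: -exp(2*z**2 - 4)/2.


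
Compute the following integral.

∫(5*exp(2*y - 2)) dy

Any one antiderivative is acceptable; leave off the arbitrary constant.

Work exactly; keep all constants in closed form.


Answer: 5*exp(2*y - 2)/2.


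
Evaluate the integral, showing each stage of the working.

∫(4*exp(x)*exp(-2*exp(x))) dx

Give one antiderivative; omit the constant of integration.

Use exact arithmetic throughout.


Step 1. Substitute u = exp(x), turning ∫(4*exp(x)*exp(-2*exp(x))) dx into ∫(4*exp(-2*u)) du: now ∫(4*exp(-2*u)) du.
Step 2. Evaluate the standard form: now -2*exp(-2*u).
Step 3. Substitute back u = exp(x): now -2*exp(-2*exp(x)).
Answer: -2*exp(-2*exp(x)).


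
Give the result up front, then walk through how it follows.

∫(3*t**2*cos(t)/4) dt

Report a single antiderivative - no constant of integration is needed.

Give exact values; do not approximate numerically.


The answer is 3*t**2*sin(t)/4 + 3*t*cos(t)/2 - 3*sin(t)/2.
Step 1. Integrate ∫(3*t**2*cos(t)/4) dt by parts with u = t**2, dv = (3*cos(t)/4) dt, so v = 3*sin(t)/4: now 3*t**2*sin(t)/4 + ∫(-3*t*sin(t)/2) dt.
Step 2. Integrate ∫(-3*t*sin(t)/2) dt by parts with u = t, dv = (-3*sin(t)/2) dt, so v = 3*cos(t)/2: now 3*t**2*sin(t)/4 + 3*t*cos(t)/2 + ∫(-3*cos(t)/2) dt.
Step 3. Evaluate the standard form: now 3*t**2*sin(t)/4 + 3*t*cos(t)/2 - 3*sin(t)/2.
Answer: 3*t**2*sin(t)/4 + 3*t*cos(t)/2 - 3*sin(t)/2.


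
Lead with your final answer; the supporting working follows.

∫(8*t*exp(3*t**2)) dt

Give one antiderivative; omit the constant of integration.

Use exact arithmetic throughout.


The answer is 4*exp(3*t**2)/3.
Step 1. Substitute u = t**2, turning ∫(8*t*exp(3*t**2)) dt into ∫(4*exp(3*u)) du: now ∫(4*exp(3*u)) du.
Step 2. Evaluate the standard form: now 4*exp(3*u)/3.
Step 3. Substitute back u = t**2: now 4*exp(3*t**2)/3.
Answer: 4*exp(3*t**2)/3.


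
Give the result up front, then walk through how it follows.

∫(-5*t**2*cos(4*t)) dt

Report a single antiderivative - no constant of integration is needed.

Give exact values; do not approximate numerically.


The answer is -5*t**2*sin(4*t)/4 - 5*t*cos(4*t)/8 + 5*sin(4*t)/32.
Step 1. Integrate ∫(-5*t**2*cos(4*t)) dt by parts with u = t**2, dv = (-5*cos(4*t)) dt, so v = -5*sin(4*t)/4: now -5*t**2*sin(4*t)/4 + ∫(5*t*sin(4*t)/2) dt.
Step 2. Integrate ∫(5*t*sin(4*t)/2) dt by parts with u = t, dv = (5*sin(4*t)/2) dt, so v = -5*cos(4*t)/8: now -5*t**2*sin(4*t)/4 - 5*t*cos(4*t)/8 + ∫(5*cos(4*t)/8) dt.
Step 3. Evaluate the standard form: now -5*t**2*sin(4*t)/4 - 5*t*cos(4*t)/8 + 5*sin(4*t)/32.
Answer: -5*t**2*sin(4*t)/4 - 5*t*cos(4*t)/8 + 5*sin(4*t)/32.


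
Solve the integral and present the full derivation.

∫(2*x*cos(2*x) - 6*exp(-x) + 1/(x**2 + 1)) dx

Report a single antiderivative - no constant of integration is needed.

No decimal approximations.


Step 1. Rewrite: now ∫(2*x*cos(2*x)) dx + ∫(1/(x**2 + 1)) dx + ∫(-6*exp(-x)) dx.
Step 2. Integrate ∫(2*x*cos(2*x)) dx by parts with u = x, dv = (2*cos(2*x)) dx, so v = sin(2*x): now x*sin(2*x) + ∫(1/(x**2 + 1)) dx + ∫(-6*exp(-x)) dx + ∫(-sin(2*x)) dx.
Step 3. Evaluate the standard form: now x*sin(2*x) + cos(2*x)/2 + ∫(1/(x**2 + 1)) dx + ∫(-6*exp(-x)) dx.
Step 4. Evaluate the standard form: now x*sin(2*x) + cos(2*x)/2 + ∫(1/(x**2 + 1)) dx + 6*exp(-x).
Step 5. Evaluate the standard form: now x*sin(2*x) + cos(2*x)/2 + atan(x) + 6*exp(-x).
Answer: x*sin(2*x) + cos(2*x)/2 + atan(x) + 6*exp(-x).


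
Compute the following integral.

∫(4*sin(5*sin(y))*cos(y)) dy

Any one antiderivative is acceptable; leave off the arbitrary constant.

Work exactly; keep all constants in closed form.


Answer: -4*cos(5*sin(y))/5.


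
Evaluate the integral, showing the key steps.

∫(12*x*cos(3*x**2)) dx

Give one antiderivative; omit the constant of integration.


Step 1. Substitute u = x**2, turning ∫(12*x*cos(3*x**2)) dx into ∫(6*cos(3*u)) du: now ∫(6*cos(3*u)) du.
Step 2. Evaluate the standard form: now 2*sin(3*u).
Step 3. Substitute back u = x**2: now 2*sin(3*x**2).
Answer: 2*sin(3*x**2).


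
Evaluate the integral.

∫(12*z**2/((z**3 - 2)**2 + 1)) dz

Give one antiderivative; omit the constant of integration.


Answer: 4*atan(z**3 - 2).


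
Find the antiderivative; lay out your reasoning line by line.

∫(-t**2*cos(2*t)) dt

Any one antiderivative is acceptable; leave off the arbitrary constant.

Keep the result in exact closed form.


Step 1. Integrate ∫(-t**2*cos(2*t)) dt by parts with u = t**2, dv = (-cos(2*t)) dt, so v = -sin(2*t)/2: now -t**2*sin(2*t)/2 + ∫(t*sin(2*t)) dt.
Step 2. Integrate ∫(t*sin(2*t)) dt by parts with u = t, dv = (sin(2*t)) dt, so v = -cos(2*t)/2: now -t**2*sin(2*t)/2 - t*cos(2*t)/2 + ∫(cos(2*t)/2) dt.
Step 3. Evaluate the standard form: now -t**2*sin(2*t)/2 - t*cos(2*t)/2 + sin(2*t)/4.
Answer: -t**2*sin(2*t)/2 - t*cos(2*t)/2 + sin(2*t)/4.


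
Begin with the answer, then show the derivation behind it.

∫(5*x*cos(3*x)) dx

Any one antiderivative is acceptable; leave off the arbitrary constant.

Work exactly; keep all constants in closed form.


The answer is 5*x*sin(3*x)/3 + 5*cos(3*x)/9.
Step 1. Integrate ∫(5*x*cos(3*x)) dx by parts with u = x, dv = (5*cos(3*x)) dx, so v = 5*sin(3*x)/3: now 5*x*sin(3*x)/3 + ∫(-5*sin(3*x)/3) dx.
Step 2. Evaluate the standard form: now 5*x*sin(3*x)/3 + 5*cos(3*x)/9.
Answer: 5*x*sin(3*x)/3 + 5*cos(3*x)/9.


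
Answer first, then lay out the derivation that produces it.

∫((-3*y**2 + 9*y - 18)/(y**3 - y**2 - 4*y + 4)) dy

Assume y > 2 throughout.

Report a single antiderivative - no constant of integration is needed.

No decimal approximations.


The answer is -3*log(y - 2) + 4*log(y - 1) - 4*log(y + 2).
Step 1. Decompose ∫((-3*y**2 + 9*y - 18)/(y**3 - y**2 - 4*y + 4)) dy by partial fractions, (-3*y**2 + 9*y - 18)/(y**3 - y**2 - 4*y + 4) = -4/(y + 2) + 4/(y - 1) - 3/(y - 2): now ∫(-3/(y - 2)) dy + ∫(4/(y - 1)) dy + ∫(-4/(y + 2)) dy.
Step 2. Evaluate the standard form [assuming y > 1]: now 4*log(y - 1) + ∫(-3/(y - 2)) dy + ∫(-4/(y + 2)) dy.
Step 3. Evaluate the standard form [assuming y > 2]: now -3*log(y - 2) + 4*log(y - 1) + ∫(-4/(y + 2)) dy.
Step 4. Evaluate the standard form [assuming y > -2]: now -3*log(y - 2) + 4*log(y - 1) - 4*log(y + 2).
Answer: -3*log(y - 2) + 4*log(y - 1) - 4*log(y + 2).


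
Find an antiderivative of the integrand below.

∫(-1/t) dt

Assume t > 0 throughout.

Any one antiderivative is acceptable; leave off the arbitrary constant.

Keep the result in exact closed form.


Answer: -log(t).


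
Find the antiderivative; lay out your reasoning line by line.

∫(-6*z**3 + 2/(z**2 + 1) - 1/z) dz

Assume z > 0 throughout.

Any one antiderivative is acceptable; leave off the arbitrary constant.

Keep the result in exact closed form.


Step 1. Rewrite: now ∫(-1/z) dz + ∫(-6*z**3) dz + ∫(2/(z**2 + 1)) dz.
Step 2. Evaluate the standard form [assuming z > 0]: now -log(z) + ∫(-6*z**3) dz + ∫(2/(z**2 + 1)) dz.
Step 3. Evaluate the standard form: now -3*z**4/2 - log(z) + ∫(2/(z**2 + 1)) dz.
Step 4. Evaluate the standard form: now -3*z**4/2 - log(z) + 2*atan(z).
Answer: -3*z**4/2 - log(z) + 2*atan(z).


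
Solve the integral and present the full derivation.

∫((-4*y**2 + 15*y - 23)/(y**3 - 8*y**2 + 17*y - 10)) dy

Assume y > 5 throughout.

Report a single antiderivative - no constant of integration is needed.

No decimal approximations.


Step 1. Decompose ∫((-4*y**2 + 15*y - 23)/(y**3 - 8*y**2 + 17*y - 10)) dy by partial fractions, (-4*y**2 + 15*y - 23)/(y**3 - 8*y**2 + 17*y - 10) = -3/(y - 1) + 3/(y - 2) - 4/(y - 5): now ∫(-4/(y - 5)) dy + ∫(3/(y - 2)) dy + ∫(-3/(y - 1)) dy.
Step 2. Evaluate the standard form [assuming y > 5]: now -4*log(y - 5) + ∫(3/(y - 2)) dy + ∫(-3/(y - 1)) dy.
Step 3. Evaluate the standard form [assuming y > 2]: now -4*log(y - 5) + 3*log(y - 2) + ∫(-3/(y - 1)) dy.
Step 4. Evaluate the standard form [assuming y > 1]: now -4*log(y - 5) + 3*log(y - 2) - 3*log(y - 1).
Answer: -4*log(y - 5) + 3*log(y - 2) - 3*log(y - 1).


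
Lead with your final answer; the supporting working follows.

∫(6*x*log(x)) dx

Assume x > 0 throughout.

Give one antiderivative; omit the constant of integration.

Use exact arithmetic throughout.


The answer is 3*x**2*log(x) - 3*x**2/2.
Step 1. Integrate ∫(6*x*log(x)) dx by parts with u = log(x), dv = (6*x) dx, so v = 3*x**2 [assuming x > 0]: now 3*x**2*log(x) + ∫(-3*x) dx.
Step 2. Evaluate the standard form: now 3*x**2*log(x) - 3*x**2/2.
Answer: 3*x**2*log(x) - 3*x**2/2.


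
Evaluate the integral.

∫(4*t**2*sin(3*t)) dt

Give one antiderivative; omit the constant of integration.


Answer: -4*t**2*cos(3*t)/3 + 8*t*sin(3*t)/9 + 8*cos(3*t)/27.


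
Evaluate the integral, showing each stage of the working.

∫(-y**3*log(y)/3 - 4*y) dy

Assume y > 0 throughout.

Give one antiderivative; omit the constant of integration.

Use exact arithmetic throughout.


Step 1. Rewrite: now ∫(-4*y) dy + ∫(-y**3*log(y)/3) dy.
Step 2. Evaluate the standard form: now -2*y**2 + ∫(-y**3*log(y)/3) dy.
Step 3. Integrate ∫(-y**3*log(y)/3) dy by parts with u = log(y), dv = (-y**3/3) dy, so v = -y**4/12 [assuming y > 0]: now -y**4*log(y)/12 - 2*y**2 + ∫(y**3/12) dy.
Step 4. Evaluate the standard form: now -y**4*log(y)/12 + y**4/48 - 2*y**2.
Answer: -y**4*log(y)/12 + y**4/48 - 2*y**2.


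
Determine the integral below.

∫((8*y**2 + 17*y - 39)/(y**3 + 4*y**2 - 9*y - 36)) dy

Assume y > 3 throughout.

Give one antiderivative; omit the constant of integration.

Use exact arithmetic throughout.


Answer: 2*log(y - 3) + 3*log(y + 3) + 3*log(y + 4).


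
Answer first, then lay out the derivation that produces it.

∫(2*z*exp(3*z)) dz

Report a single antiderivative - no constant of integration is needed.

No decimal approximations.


The answer is 2*z*exp(3*z)/3 - 2*exp(3*z)/9.
Step 1. Integrate ∫(2*z*exp(3*z)) dz by parts with u = z, dv = (2*exp(3*z)) dz, so v = 2*exp(3*z)/3: now 2*z*exp(3*z)/3 + ∫(-2*exp(3*z)/3) dz.
Step 2. Evaluate the standard form: now 2*z*exp(3*z)/3 - 2*exp(3*z)/9.
Answer: 2*z*exp(3*z)/3 - 2*exp(3*z)/9.


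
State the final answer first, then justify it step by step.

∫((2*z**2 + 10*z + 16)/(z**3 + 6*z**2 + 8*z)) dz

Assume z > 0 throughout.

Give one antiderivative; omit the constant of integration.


The answer is 2*log(z) - log(z + 2) + log(z + 4).
Step 1. Decompose ∫((2*z**2 + 10*z + 16)/(z**3 + 6*z**2 + 8*z)) dz by partial fractions, (2*z**2 + 10*z + 16)/(z**3 + 6*z**2 + 8*z) = 1/(z + 4) - 1/(z + 2) + 2/z: now ∫(2/z) dz + ∫(-1/(z + 2)) dz + ∫(1/(z + 4)) dz.
Step 2. Evaluate the standard form [assuming z > -2]: now -log(z + 2) + ∫(2/z) dz + ∫(1/(z + 4)) dz.
Step 3. Evaluate the standard form [assuming z > -4]: now -log(z + 2) + log(z + 4) + ∫(2/z) dz.
Step 4. Evaluate the standard form [assuming z > 0]: now 2*log(z) - log(z + 2) + log(z + 4).
Answer: 2*log(z) - log(z + 2) + log(z + 4).


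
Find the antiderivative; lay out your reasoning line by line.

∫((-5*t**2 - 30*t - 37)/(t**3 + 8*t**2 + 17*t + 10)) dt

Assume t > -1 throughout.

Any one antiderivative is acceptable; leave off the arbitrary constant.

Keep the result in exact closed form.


Step 1. Decompose ∫((-5*t**2 - 30*t - 37)/(t**3 + 8*t**2 + 17*t + 10)) dt by partial fractions, (-5*t**2 - 30*t - 37)/(t**3 + 8*t**2 + 17*t + 10) = -1/(t + 5) - 1/(t + 2) - 3/(t + 1): now ∫(-3/(t + 1)) dt + ∫(-1/(t + 2)) dt + ∫(-1/(t + 5)) dt.
Step 2. Evaluate the standard form [assuming t > -1]: now -3*log(t + 1) + ∫(-1/(t + 2)) dt + ∫(-1/(t + 5)) dt.
Step 3. Evaluate the standard form [assuming t > -5]: now -3*log(t + 1) - log(t + 5) + ∫(-1/(t + 2)) dt.
Step 4. Evaluate the standard form [assuming t > -2]: now -3*log(t + 1) - log(t + 2) - log(t + 5).
Answer: -3*log(t + 1) - log(t + 2) - log(t + 5).


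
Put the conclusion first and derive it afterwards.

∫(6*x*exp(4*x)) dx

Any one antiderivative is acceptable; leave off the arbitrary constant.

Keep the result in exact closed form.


The answer is 3*x*exp(4*x)/2 - 3*exp(4*x)/8.
Step 1. Integrate ∫(6*x*exp(4*x)) dx by parts with u = x, dv = (6*exp(4*x)) dx, so v = 3*exp(4*x)/2: now 3*x*exp(4*x)/2 + ∫(-3*exp(4*x)/2) dx.
Step 2. Evaluate the standard form: now 3*x*exp(4*x)/2 - 3*exp(4*x)/8.
Answer: 3*x*exp(4*x)/2 - 3*exp(4*x)/8.


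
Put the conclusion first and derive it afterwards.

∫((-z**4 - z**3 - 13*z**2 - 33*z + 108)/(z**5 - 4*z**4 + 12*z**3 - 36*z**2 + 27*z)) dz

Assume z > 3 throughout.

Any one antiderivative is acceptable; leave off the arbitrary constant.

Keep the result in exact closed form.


The answer is 4*log(z) - 2*log(z - 3) - 3*log(z - 1) + 4*atan(z/3)/3.
Step 1. Decompose ∫((-z**4 - z**3 - 13*z**2 - 33*z + 108)/(z**5 - 4*z**4 + 12*z**3 - 36*z**2 + 27*z)) dz by partial fractions, (-z**4 - z**3 - 13*z**2 - 33*z + 108)/(z**5 - 4*z**4 + 12*z**3 - 36*z**2 + 27*z) = 4/(z**2 + 9) - 3/(z - 1) - 2/(z - 3) + 4/z: now ∫(4/z) dz + ∫(-2/(z - 3)) dz + ∫(-3/(z - 1)) dz + ∫(4/(z**2 + 9)) dz.
Step 2. Evaluate the standard form [assuming z > 1]: now -3*log(z - 1) + ∫(4/z) dz + ∫(-2/(z - 3)) dz + ∫(4/(z**2 + 9)) dz.
Step 3. Evaluate the standard form [assuming z > 0]: now 4*log(z) - 3*log(z - 1) + ∫(-2/(z - 3)) dz + ∫(4/(z**2 + 9)) dz.
Step 4. Evaluate the standard form [assuming z > 3]: now 4*log(z) - 2*log(z - 3) - 3*log(z - 1) + ∫(4/(z**2 + 9)) dz.
Step 5. Evaluate the standard form: now 4*log(z) - 2*log(z - 3) - 3*log(z - 1) + 4*atan(z/3)/3.
Answer: 4*log(z) - 2*log(z - 3) - 3*log(z - 1) + 4*atan(z/3)/3.


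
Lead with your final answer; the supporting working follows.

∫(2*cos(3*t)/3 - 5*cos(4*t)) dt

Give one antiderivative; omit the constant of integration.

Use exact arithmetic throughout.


The answer is 2*sin(3*t)/9 - 5*sin(4*t)/4.
Step 1. Rewrite: now ∫(2*cos(3*t)/3) dt + ∫(-5*cos(4*t)) dt.
Step 2. Evaluate the standard form: now 2*sin(3*t)/9 + ∫(-5*cos(4*t)) dt.
Step 3. Evaluate the standard form: now 2*sin(3*t)/9 - 5*sin(4*t)/4.
Answer: 2*sin(3*t)/9 - 5*sin(4*t)/4.


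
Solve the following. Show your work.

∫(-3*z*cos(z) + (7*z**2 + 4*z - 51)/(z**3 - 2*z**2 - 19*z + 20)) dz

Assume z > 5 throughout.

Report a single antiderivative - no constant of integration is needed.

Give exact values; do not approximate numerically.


Step 1. Rewrite: now ∫(-3*z*cos(z)) dz + ∫((7*z**2 + 4*z - 51)/(z**3 - 2*z**2 - 19*z + 20)) dz.
Step 2. Integrate ∫(-3*z*cos(z)) dz by parts with u = z, dv = (-3*cos(z)) dz, so v = -3*sin(z): now -3*z*sin(z) + ∫((7*z**2 + 4*z - 51)/(z**3 - 2*z**2 - 19*z + 20)) dz + ∫(3*sin(z)) dz.
Step 3. Evaluate the standard form: now -3*z*sin(z) - 3*cos(z) + ∫((7*z**2 + 4*z - 51)/(z**3 - 2*z**2 - 19*z + 20)) dz.
Step 4. Decompose ∫((7*z**2 + 4*z - 51)/(z**3 - 2*z**2 - 19*z + 20)) dz by partial fractions, (7*z**2 + 4*z - 51)/(z**3 - 2*z**2 - 19*z + 20) = 1/(z + 4) + 2/(z - 1) + 4/(z - 5): now -3*z*sin(z) - 3*cos(z) + ∫(4/(z - 5)) dz + ∫(2/(z - 1)) dz + ∫(1/(z + 4)) dz.
Step 5. Evaluate the standard form [assuming z > 1]: now -3*z*sin(z) + 2*log(z - 1) - 3*cos(z) + ∫(4/(z - 5)) dz + ∫(1/(z + 4)) dz.
Step 6. Evaluate the standard form [assuming z > -4]: now -3*z*sin(z) + 2*log(z - 1) + log(z + 4) - 3*cos(z) + ∫(4/(z - 5)) dz.
Step 7. Evaluate the standard form [assuming z > 5]: now -3*z*sin(z) + 4*log(z - 5) + 2*log(z - 1) + log(z + 4) - 3*cos(z).
Answer: -3*z*sin(z) + 4*log(z - 5) + 2*log(z - 1) + log(z + 4) - 3*cos(z).


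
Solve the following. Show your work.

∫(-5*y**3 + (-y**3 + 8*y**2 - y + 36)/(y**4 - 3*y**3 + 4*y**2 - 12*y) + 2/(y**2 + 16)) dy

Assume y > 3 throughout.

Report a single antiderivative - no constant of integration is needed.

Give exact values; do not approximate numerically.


Step 1. Rewrite: now ∫(-5*y**3) dy + ∫((-y**3 + 8*y**2 - y + 36)/(y**4 - 3*y**3 + 4*y**2 - 12*y)) dy + ∫(2/(y**2 + 16)) dy.
Step 2. Evaluate the standard form: now atan(y/4)/2 + ∫(-5*y**3) dy + ∫((-y**3 + 8*y**2 - y + 36)/(y**4 - 3*y**3 + 4*y**2 - 12*y)) dy.
Step 3. Evaluate the standard form: now -5*y**4/4 + atan(y/4)/2 + ∫((-y**3 + 8*y**2 - y + 36)/(y**4 - 3*y**3 + 4*y**2 - 12*y)) dy.
Step 4. Decompose ∫((-y**3 + 8*y**2 - y + 36)/(y**4 - 3*y**3 + 4*y**2 - 12*y)) dy by partial fractions, (-y**3 + 8*y**2 - y + 36)/(y**4 - 3*y**3 + 4*y**2 - 12*y) = -1/(y**2 + 4) + 2/(y - 3) - 3/y: now -5*y**4/4 + atan(y/4)/2 + ∫(-3/y) dy + ∫(2/(y - 3)) dy + ∫(-1/(y**2 + 4)) dy.
Step 5. Evaluate the standard form [assuming y > 3]: now -5*y**4/4 + 2*log(y - 3) + atan(y/4)/2 + ∫(-3/y) dy + ∫(-1/(y**2 + 4)) dy.
Step 6. Evaluate the standard form [assuming y > 0]: now -5*y**4/4 - 3*log(y) + 2*log(y - 3) + atan(y/4)/2 + ∫(-1/(y**2 + 4)) dy.
Step 7. Evaluate the standard form: now -5*y**4/4 - 3*log(y) + 2*log(y - 3) + atan(y/4)/2 - atan(y/2)/2.
Answer: -5*y**4/4 - 3*log(y) + 2*log(y - 3) + atan(y/4)/2 - atan(y/2)/2.


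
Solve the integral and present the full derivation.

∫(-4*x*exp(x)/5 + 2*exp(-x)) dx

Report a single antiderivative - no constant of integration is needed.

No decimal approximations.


Step 1. Rewrite: now ∫(-4*x*exp(x)/5) dx + ∫(2*exp(-x)) dx.
Step 2. Integrate ∫(-4*x*exp(x)/5) dx by parts with u = x, dv = (-4*exp(x)/5) dx, so v = -4*exp(x)/5: now -4*x*exp(x)/5 + ∫(2*exp(-x)) dx + ∫(4*exp(x)/5) dx.
Step 3. Evaluate the standard form: now -4*x*exp(x)/5 + 4*exp(x)/5 + ∫(2*exp(-x)) dx.
Step 4. Evaluate the standard form: now -4*x*exp(x)/5 + 4*exp(x)/5 - 2*exp(-x).
Answer: -4*x*exp(x)/5 + 4*exp(x)/5 - 2*exp(-x).


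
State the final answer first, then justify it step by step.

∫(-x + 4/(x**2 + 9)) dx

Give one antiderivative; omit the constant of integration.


The answer is -x**2/2 + 4*atan(x/3)/3.
Step 1. Rewrite: now ∫(-x) dx + ∫(4/(x**2 + 9)) dx.
Step 2. Evaluate the standard form: now -x**2/2 + ∫(4/(x**2 + 9)) dx.
Step 3. Evaluate the standard form: now -x**2/2 + 4*atan(x/3)/3.
Answer: -x**2/2 + 4*atan(x/3)/3.


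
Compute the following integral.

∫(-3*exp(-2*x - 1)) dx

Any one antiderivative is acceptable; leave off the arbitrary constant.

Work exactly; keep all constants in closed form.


Answer: 3*exp(-2*x - 1)/2.


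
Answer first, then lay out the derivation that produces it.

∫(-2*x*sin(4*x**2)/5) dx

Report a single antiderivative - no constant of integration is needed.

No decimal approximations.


The answer is cos(4*x**2)/20.
Step 1. Substitute u = x**2, turning ∫(-2*x*sin(4*x**2)/5) dx into ∫(-sin(4*u)/5) du: now ∫(-sin(4*u)/5) du.
Step 2. Evaluate the standard form: now cos(4*u)/20.
Step 3. Substitute back u = x**2: now cos(4*x**2)/20.
Answer: cos(4*x**2)/20.


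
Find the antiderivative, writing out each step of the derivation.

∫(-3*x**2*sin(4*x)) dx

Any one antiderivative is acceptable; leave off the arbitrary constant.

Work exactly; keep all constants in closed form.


Step 1. Integrate ∫(-3*x**2*sin(4*x)) dx by parts with u = x**2, dv = (-3*sin(4*x)) dx, so v = 3*cos(4*x)/4: now 3*x**2*cos(4*x)/4 + ∫(-3*x*cos(4*x)/2) dx.
Step 2. Integrate ∫(-3*x*cos(4*x)/2) dx by parts with u = x, dv = (-3*cos(4*x)/2) dx, so v = -3*sin(4*x)/8: now 3*x**2*cos(4*x)/4 - 3*x*sin(4*x)/8 + ∫(3*sin(4*x)/8) dx.
Step 3. Evaluate the standard form: now 3*x**2*cos(4*x)/4 - 3*x*sin(4*x)/8 - 3*cos(4*x)/32.
Answer: 3*x**2*cos(4*x)/4 - 3*x*sin(4*x)/8 - 3*cos(4*x)/32.


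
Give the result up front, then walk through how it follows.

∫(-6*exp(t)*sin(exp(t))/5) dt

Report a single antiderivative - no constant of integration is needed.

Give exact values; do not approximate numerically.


The answer is 6*cos(exp(t))/5.
Step 1. Substitute u = exp(t), turning ∫(-6*exp(t)*sin(exp(t))/5) dt into ∫(-6*sin(u)/5) du: now ∫(-6*sin(u)/5) du.
Step 2. Evaluate the standard form: now 6*cos(u)/5.
Step 3. Substitute back u = exp(t): now 6*cos(exp(t))/5.
Answer: 6*cos(exp(t))/5.


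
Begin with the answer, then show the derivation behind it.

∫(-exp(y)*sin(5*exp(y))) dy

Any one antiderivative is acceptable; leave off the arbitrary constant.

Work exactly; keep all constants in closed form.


The answer is cos(5*exp(y))/5.
Step 1. Substitute u = exp(y), turning ∫(-exp(y)*sin(5*exp(y))) dy into ∫(-sin(5*u)) du: now ∫(-sin(5*u)) du.
Step 2. Evaluate the standard form: now cos(5*u)/5.
Step 3. Substitute back u = exp(y): now cos(5*exp(y))/5.
Answer: cos(5*exp(y))/5.


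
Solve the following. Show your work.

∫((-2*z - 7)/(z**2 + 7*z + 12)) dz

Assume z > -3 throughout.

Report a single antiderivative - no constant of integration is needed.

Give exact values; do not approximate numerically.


Step 1. Decompose ∫((-2*z - 7)/(z**2 + 7*z + 12)) dz by partial fractions, (-2*z - 7)/(z**2 + 7*z + 12) = -1/(z + 4) - 1/(z + 3): now ∫(-1/(z + 3)) dz + ∫(-1/(z + 4)) dz.
Step 2. Evaluate the standard form [assuming z > -4]: now -log(z + 4) + ∫(-1/(z + 3)) dz.
Step 3. Evaluate the standard form [assuming z > -3]: now -log(z + 3) - log(z + 4).
Answer: -log(z + 3) - log(z + 4).


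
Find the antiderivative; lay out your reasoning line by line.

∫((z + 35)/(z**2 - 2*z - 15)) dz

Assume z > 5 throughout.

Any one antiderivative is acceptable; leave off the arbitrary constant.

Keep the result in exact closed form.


Step 1. Decompose ∫((z + 35)/(z**2 - 2*z - 15)) dz by partial fractions, (z + 35)/(z**2 - 2*z - 15) = -4/(z + 3) + 5/(z - 5): now ∫(5/(z - 5)) dz + ∫(-4/(z + 3)) dz.
Step 2. Evaluate the standard form [assuming z > 5]: now 5*log(z - 5) + ∫(-4/(z + 3)) dz.
Step 3. Evaluate the standard form [assuming z > -3]: now 5*log(z - 5) - 4*log(z + 3).
Answer: 5*log(z - 5) - 4*log(z + 3).


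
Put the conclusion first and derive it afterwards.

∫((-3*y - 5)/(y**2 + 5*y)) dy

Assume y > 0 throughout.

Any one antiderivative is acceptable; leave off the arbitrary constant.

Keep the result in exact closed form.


The answer is -log(y) - 2*log(y + 5).
Step 1. Decompose ∫((-3*y - 5)/(y**2 + 5*y)) dy by partial fractions, (-3*y - 5)/(y**2 + 5*y) = -2/(y + 5) - 1/y: now ∫(-1/y) dy + ∫(-2/(y + 5)) dy.
Step 2. Evaluate the standard form [assuming y > 0]: now -log(y) + ∫(-2/(y + 5)) dy.
Step 3. Evaluate the standard form [assuming y > -5]: now -log(y) - 2*log(y + 5).
Answer: -log(y) - 2*log(y + 5).


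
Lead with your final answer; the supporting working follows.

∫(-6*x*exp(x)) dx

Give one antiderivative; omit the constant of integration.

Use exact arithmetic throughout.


The answer is -6*x*exp(x) + 6*exp(x).
Step 1. Integrate ∫(-6*x*exp(x)) dx by parts with u = x, dv = (-6*exp(x)) dx, so v = -6*exp(x): now -6*x*exp(x) + ∫(6*exp(x)) dx.
Step 2. Evaluate the standard form: now -6*x*exp(x) + 6*exp(x).
Answer: -6*x*exp(x) + 6*exp(x).


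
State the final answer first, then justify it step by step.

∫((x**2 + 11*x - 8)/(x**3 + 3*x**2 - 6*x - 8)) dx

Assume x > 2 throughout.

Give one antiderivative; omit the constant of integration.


The answer is log(x - 2) + 2*log(x + 1) - 2*log(x + 4).
Step 1. Decompose ∫((x**2 + 11*x - 8)/(x**3 + 3*x**2 - 6*x - 8)) dx by partial fractions, (x**2 + 11*x - 8)/(x**3 + 3*x**2 - 6*x - 8) = -2/(x + 4) + 2/(x + 1) + 1/(x - 2): now ∫(1/(x - 2)) dx + ∫(2/(x + 1)) dx + ∫(-2/(x + 4)) dx.
Step 2. Evaluate the standard form [assuming x > 2]: now log(x - 2) + ∫(2/(x + 1)) dx + ∫(-2/(x + 4)) dx.
Step 3. Evaluate the standard form [assuming x > -4]: now log(x - 2) - 2*log(x + 4) + ∫(2/(x + 1)) dx.
Step 4. Evaluate the standard form [assuming x > -1]: now log(x - 2) + 2*log(x + 1) - 2*log(x + 4).
Answer: log(x - 2) + 2*log(x + 1) - 2*log(x + 4).


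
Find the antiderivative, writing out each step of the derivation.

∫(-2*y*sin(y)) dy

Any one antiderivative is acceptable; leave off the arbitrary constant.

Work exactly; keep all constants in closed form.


Step 1. Integrate ∫(-2*y*sin(y)) dy by parts with u = y, dv = (-2*sin(y)) dy, so v = 2*cos(y): now 2*y*cos(y) + ∫(-2*cos(y)) dy.
Step 2. Evaluate the standard form: now 2*y*cos(y) - 2*sin(y).
Answer: 2*y*cos(y) - 2*sin(y).


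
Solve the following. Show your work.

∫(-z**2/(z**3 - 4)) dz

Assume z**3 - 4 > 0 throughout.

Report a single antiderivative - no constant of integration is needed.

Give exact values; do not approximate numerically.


Step 1. Substitute u = z**3 - 4, turning ∫(-z**2/(z**3 - 4)) dz into ∫(-1/(3*u)) du: now ∫(-1/(3*u)) du.
Step 2. Evaluate the standard form [assuming u > 0]: now -log(u)/3.
Step 3. Substitute back u = z**3 - 4: now -log(z**3 - 4)/3.
Answer: -log(z**3 - 4)/3.


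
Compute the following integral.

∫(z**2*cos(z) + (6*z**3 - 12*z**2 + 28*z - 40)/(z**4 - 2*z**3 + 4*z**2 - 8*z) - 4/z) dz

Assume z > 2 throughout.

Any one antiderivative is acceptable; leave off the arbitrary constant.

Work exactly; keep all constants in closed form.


Answer: z**2*sin(z) + 2*z*cos(z) + log(z) + log(z - 2) - 2*sin(z) - atan(z/2).


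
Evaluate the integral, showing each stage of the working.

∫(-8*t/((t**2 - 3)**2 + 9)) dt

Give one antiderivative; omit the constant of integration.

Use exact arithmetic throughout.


Step 1. Substitute u = t**2 - 3, turning ∫(-8*t/((t**2 - 3)**2 + 9)) dt into ∫(-4/(u**2 + 9)) du: now ∫(-4/(u**2 + 9)) du.
Step 2. Evaluate the standard form: now -4*atan(u/3)/3.
Step 3. Substitute back u = t**2 - 3: now -4*atan(t**2/3 - 1)/3.
Answer: -4*atan(t**2/3 - 1)/3.


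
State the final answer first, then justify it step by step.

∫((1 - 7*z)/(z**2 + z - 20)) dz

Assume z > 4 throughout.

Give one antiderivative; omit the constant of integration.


The answer is -3*log(z - 4) - 4*log(z + 5).
Step 1. Decompose ∫((1 - 7*z)/(z**2 + z - 20)) dz by partial fractions, (1 - 7*z)/(z**2 + z - 20) = -4/(z + 5) - 3/(z - 4): now ∫(-3/(z - 4)) dz + ∫(-4/(z + 5)) dz.
Step 2. Evaluate the standard form [assuming z > 4]: now -3*log(z - 4) + ∫(-4/(z + 5)) dz.
Step 3. Evaluate the standard form [assuming z > -5]: now -3*log(z - 4) - 4*log(z + 5).
Answer: -3*log(z - 4) - 4*log(z + 5).


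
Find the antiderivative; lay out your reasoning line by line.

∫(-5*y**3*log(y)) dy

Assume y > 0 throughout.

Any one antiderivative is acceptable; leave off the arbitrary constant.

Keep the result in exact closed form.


Step 1. Integrate ∫(-5*y**3*log(y)) dy by parts with u = log(y), dv = (-5*y**3) dy, so v = -5*y**4/4 [assuming y > 0]: now -5*y**4*log(y)/4 + ∫(5*y**3/4) dy.
Step 2. Evaluate the standard form: now -5*y**4*log(y)/4 + 5*y**4/16.
Answer: -5*y**4*log(y)/4 + 5*y**4/16.


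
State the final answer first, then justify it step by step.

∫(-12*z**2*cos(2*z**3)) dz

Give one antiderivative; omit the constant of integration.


The answer is -2*sin(2*z**3).
Step 1. Substitute u = z**3, turning ∫(-12*z**2*cos(2*z**3)) dz into ∫(-4*cos(2*u)) du: now ∫(-4*cos(2*u)) du.
Step 2. Evaluate the standard form: now -2*sin(2*u).
Step 3. Substitute back u = z**3: now -2*sin(2*z**3).
Answer: -2*sin(2*z**3).


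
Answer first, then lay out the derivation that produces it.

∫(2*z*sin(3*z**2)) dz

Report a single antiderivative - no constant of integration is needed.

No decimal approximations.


The answer is -cos(3*z**2)/3.
Step 1. Substitute u = z**2, turning ∫(2*z*sin(3*z**2)) dz into ∫(sin(3*u)) du: now ∫(sin(3*u)) du.
Step 2. Evaluate the standard form: now -cos(3*u)/3.
Step 3. Substitute back u = z**2: now -cos(3*z**2)/3.
Answer: -cos(3*z**2)/3.


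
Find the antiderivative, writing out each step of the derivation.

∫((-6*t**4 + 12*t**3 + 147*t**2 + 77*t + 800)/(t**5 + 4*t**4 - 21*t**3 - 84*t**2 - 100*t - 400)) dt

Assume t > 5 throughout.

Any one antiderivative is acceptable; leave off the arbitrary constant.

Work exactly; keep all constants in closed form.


Step 1. Decompose ∫((-6*t**4 + 12*t**3 + 147*t**2 + 77*t + 800)/(t**5 + 4*t**4 - 21*t**3 - 84*t**2 - 100*t - 400)) dt by partial fractions, (-6*t**4 + 12*t**3 + 147*t**2 + 77*t + 800)/(t**5 + 4*t**4 - 21*t**3 - 84*t**2 - 100*t - 400) = -1/(t**2 + 4) - 4/(t + 5) - 3/(t + 4) + 1/(t - 5): now ∫(1/(t - 5)) dt + ∫(-3/(t + 4)) dt + ∫(-4/(t + 5)) dt + ∫(-1/(t**2 + 4)) dt.
Step 2. Evaluate the standard form [assuming t > -5]: now -4*log(t + 5) + ∫(1/(t - 5)) dt + ∫(-3/(t + 4)) dt + ∫(-1/(t**2 + 4)) dt.
Step 3. Evaluate the standard form [assuming t > 5]: now log(t - 5) - 4*log(t + 5) + ∫(-3/(t + 4)) dt + ∫(-1/(t**2 + 4)) dt.
Step 4. Evaluate the standard form [assuming t > -4]: now log(t - 5) - 3*log(t + 4) - 4*log(t + 5) + ∫(-1/(t**2 + 4)) dt.
Step 5. Evaluate the standard form: now log(t - 5) - 3*log(t + 4) - 4*log(t + 5) - atan(t/2)/2.
Answer: log(t - 5) - 3*log(t + 4) - 4*log(t + 5) - atan(t/2)/2.


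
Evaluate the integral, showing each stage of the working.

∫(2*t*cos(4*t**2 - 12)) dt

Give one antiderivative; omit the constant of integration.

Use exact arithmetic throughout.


Step 1. Substitute u = t**2 - 3, turning ∫(2*t*cos(4*t**2 - 12)) dt into ∫(cos(4*u)) du: now ∫(cos(4*u)) du.
Step 2. Evaluate the standard form: now sin(4*u)/4.
Step 3. Substitute back u = t**2 - 3: now sin(4*t**2 - 12)/4.
Answer: sin(4*t**2 - 12)/4.


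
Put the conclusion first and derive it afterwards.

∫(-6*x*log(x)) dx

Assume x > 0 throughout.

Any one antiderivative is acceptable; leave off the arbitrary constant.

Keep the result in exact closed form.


The answer is -3*x**2*log(x) + 3*x**2/2.
Step 1. Integrate ∫(-6*x*log(x)) dx by parts with u = log(x), dv = (-6*x) dx, so v = -3*x**2 [assuming x > 0]: now -3*x**2*log(x) + ∫(3*x) dx.
Step 2. Evaluate the standard form: now -3*x**2*log(x) + 3*x**2/2.
Answer: -3*x**2*log(x) + 3*x**2/2.


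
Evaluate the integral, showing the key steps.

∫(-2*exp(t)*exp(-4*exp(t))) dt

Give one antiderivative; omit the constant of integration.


Step 1. Substitute u = exp(t), turning ∫(-2*exp(t)*exp(-4*exp(t))) dt into ∫(-2*exp(-4*u)) du: now ∫(-2*exp(-4*u)) du.
Step 2. Evaluate the standard form: now exp(-4*u)/2.
Step 3. Substitute back u = exp(t): now exp(-4*exp(t))/2.
Answer: exp(-4*exp(t))/2.


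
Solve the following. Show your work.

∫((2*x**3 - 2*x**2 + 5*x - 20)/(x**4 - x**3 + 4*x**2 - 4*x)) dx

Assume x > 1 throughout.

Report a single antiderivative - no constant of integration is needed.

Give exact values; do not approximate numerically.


Step 1. Decompose ∫((2*x**3 - 2*x**2 + 5*x - 20)/(x**4 - x**3 + 4*x**2 - 4*x)) dx by partial fractions, (2*x**3 - 2*x**2 + 5*x - 20)/(x**4 - x**3 + 4*x**2 - 4*x) = 3/(x**2 + 4) - 3/(x - 1) + 5/x: now ∫(5/x) dx + ∫(-3/(x - 1)) dx + ∫(3/(x**2 + 4)) dx.
Step 2. Evaluate the standard form [assuming x > 1]: now -3*log(x - 1) + ∫(5/x) dx + ∫(3/(x**2 + 4)) dx.
Step 3. Evaluate the standard form [assuming x > 0]: now 5*log(x) - 3*log(x - 1) + ∫(3/(x**2 + 4)) dx.
Step 4. Evaluate the standard form: now 5*log(x) - 3*log(x - 1) + 3*atan(x/2)/2.
Answer: 5*log(x) - 3*log(x - 1) + 3*atan(x/2)/2.


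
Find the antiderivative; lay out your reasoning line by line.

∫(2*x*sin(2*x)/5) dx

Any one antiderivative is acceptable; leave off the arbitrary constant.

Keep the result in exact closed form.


Step 1. Integrate ∫(2*x*sin(2*x)/5) dx by parts with u = x, dv = (2*sin(2*x)/5) dx, so v = -cos(2*x)/5: now -x*cos(2*x)/5 + ∫(cos(2*x)/5) dx.
Step 2. Evaluate the standard form: now -x*cos(2*x)/5 + sin(2*x)/10.
Answer: -x*cos(2*x)/5 + sin(2*x)/10.


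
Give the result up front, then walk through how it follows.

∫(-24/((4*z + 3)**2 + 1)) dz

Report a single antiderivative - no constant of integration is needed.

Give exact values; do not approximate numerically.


The answer is -6*atan(4*z + 3).
Step 1. Substitute u = 4*z + 3, turning ∫(-24/((4*z + 3)**2 + 1)) dz into ∫(-6/(u**2 + 1)) du: now ∫(-6/(u**2 + 1)) du.
Step 2. Evaluate the standard form: now -6*atan(u).
Step 3. Substitute back u = 4*z + 3: now -6*atan(4*z + 3).
Answer: -6*atan(4*z + 3).


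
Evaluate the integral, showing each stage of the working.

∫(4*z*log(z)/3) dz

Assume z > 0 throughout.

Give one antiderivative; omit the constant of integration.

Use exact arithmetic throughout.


Step 1. Integrate ∫(4*z*log(z)/3) dz by parts with u = log(z), dv = (4*z/3) dz, so v = 2*z**2/3 [assuming z > 0]: now 2*z**2*log(z)/3 + ∫(-2*z/3) dz.
Step 2. Evaluate the standard form: now 2*z**2*log(z)/3 - z**2/3.
Answer: 2*z**2*log(z)/3 - z**2/3.


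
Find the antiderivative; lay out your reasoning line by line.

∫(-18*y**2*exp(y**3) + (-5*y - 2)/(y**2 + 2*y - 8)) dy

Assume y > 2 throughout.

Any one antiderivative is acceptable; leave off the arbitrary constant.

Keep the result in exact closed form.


Step 1. Rewrite: now ∫(-18*y**2*exp(y**3)) dy + ∫((-5*y - 2)/(y**2 + 2*y - 8)) dy.
Step 2. Decompose ∫((-5*y - 2)/(y**2 + 2*y - 8)) dy by partial fractions, (-5*y - 2)/(y**2 + 2*y - 8) = -3/(y + 4) - 2/(y - 2): now ∫(-18*y**2*exp(y**3)) dy + ∫(-2/(y - 2)) dy + ∫(-3/(y + 4)) dy.
Step 3. Evaluate the standard form [assuming y > -4]: now -3*log(y + 4) + ∫(-18*y**2*exp(y**3)) dy + ∫(-2/(y - 2)) dy.
Step 4. Evaluate the standard form [assuming y > 2]: now -2*log(y - 2) - 3*log(y + 4) + ∫(-18*y**2*exp(y**3)) dy.
Step 5. Substitute u = y**3, turning ∫(-18*y**2*exp(y**3)) dy into ∫(-6*exp(u)) du: now -2*log(y - 2) - 3*log(y + 4) + ∫(-6*exp(u)) du.
Step 6. Evaluate the standard form: now -6*exp(u) - 2*log(y - 2) - 3*log(y + 4).
Step 7. Substitute back u = y**3: now -6*exp(y**3) - 2*log(y - 2) - 3*log(y + 4).
Answer: -6*exp(y**3) - 2*log(y - 2) - 3*log(y + 4).


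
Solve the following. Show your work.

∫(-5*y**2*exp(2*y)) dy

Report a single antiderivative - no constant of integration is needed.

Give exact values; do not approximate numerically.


Step 1. Integrate ∫(-5*y**2*exp(2*y)) dy by parts with u = y**2, dv = (-5*exp(2*y)) dy, so v = -5*exp(2*y)/2: now -5*y**2*exp(2*y)/2 + ∫(5*y*exp(2*y)) dy.
Step 2. Integrate ∫(5*y*exp(2*y)) dy by parts with u = y, dv = (5*exp(2*y)) dy, so v = 5*exp(2*y)/2: now -5*y**2*exp(2*y)/2 + 5*y*exp(2*y)/2 + ∫(-5*exp(2*y)/2) dy.
Step 3. Evaluate the standard form: now -5*y**2*exp(2*y)/2 + 5*y*exp(2*y)/2 - 5*exp(2*y)/4.
Answer: -5*y**2*exp(2*y)/2 + 5*y*exp(2*y)/2 - 5*exp(2*y)/4.


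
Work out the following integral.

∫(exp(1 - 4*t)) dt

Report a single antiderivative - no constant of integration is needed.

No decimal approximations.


Answer: -exp(1 - 4*t)/4.


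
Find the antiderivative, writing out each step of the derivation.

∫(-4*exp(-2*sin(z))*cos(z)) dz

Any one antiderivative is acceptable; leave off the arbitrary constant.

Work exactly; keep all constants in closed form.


Step 1. Substitute u = sin(z), turning ∫(-4*exp(-2*sin(z))*cos(z)) dz into ∫(-4*exp(-2*u)) du: now ∫(-4*exp(-2*u)) du.
Step 2. Evaluate the standard form: now 2*exp(-2*u).
Step 3. Substitute back u = sin(z): now 2*exp(-2*sin(z)).
Answer: 2*exp(-2*sin(z)).


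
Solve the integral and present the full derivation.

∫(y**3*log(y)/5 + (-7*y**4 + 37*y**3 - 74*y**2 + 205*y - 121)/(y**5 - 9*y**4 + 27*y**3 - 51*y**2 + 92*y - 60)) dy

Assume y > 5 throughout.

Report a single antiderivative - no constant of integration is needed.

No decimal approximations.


Step 1. Rewrite: now ∫(y**3*log(y)/5) dy + ∫((-7*y**4 + 37*y**3 - 74*y**2 + 205*y - 121)/(y**5 - 9*y**4 + 27*y**3 - 51*y**2 + 92*y - 60)) dy.
Step 2. Decompose ∫((-7*y**4 + 37*y**3 - 74*y**2 + 205*y - 121)/(y**5 - 9*y**4 + 27*y**3 - 51*y**2 + 92*y - 60)) dy by partial fractions, (-7*y**4 + 37*y**3 - 74*y**2 + 205*y - 121)/(y**5 - 9*y**4 + 27*y**3 - 51*y**2 + 92*y - 60) = 3/(y**2 + 4) + 1/(y - 1) - 5/(y - 3) - 3/(y - 5): now ∫(y**3*log(y)/5) dy + ∫(-3/(y - 5)) dy + ∫(-5/(y - 3)) dy + ∫(1/(y - 1)) dy + ∫(3/(y**2 + 4)) dy.
Step 3. Evaluate the standard form [assuming y > 1]: now log(y - 1) + ∫(y**3*log(y)/5) dy + ∫(-3/(y - 5)) dy + ∫(-5/(y - 3)) dy + ∫(3/(y**2 + 4)) dy.
Step 4. Evaluate the standard form [assuming y > 3]: now -5*log(y - 3) + log(y - 1) + ∫(y**3*log(y)/5) dy + ∫(-3/(y - 5)) dy + ∫(3/(y**2 + 4)) dy.
Step 5. Evaluate the standard form [assuming y > 5]: now -3*log(y - 5) - 5*log(y - 3) + log(y - 1) + ∫(y**3*log(y)/5) dy + ∫(3/(y**2 + 4)) dy.
Step 6. Evaluate the standard form: now -3*log(y - 5) - 5*log(y - 3) + log(y - 1) + 3*atan(y/2)/2 + ∫(y**3*log(y)/5) dy.
Step 7. Integrate ∫(y**3*log(y)/5) dy by parts with u = log(y), dv = (y**3/5) dy, so v = y**4/20 [assuming y > 0]: now y**4*log(y)/20 - 3*log(y - 5) - 5*log(y - 3) + log(y - 1) + 3*atan(y/2)/2 + ∫(-y**3/20) dy.
Step 8. Evaluate the standard form: now y**4*log(y)/20 - y**4/80 - 3*log(y - 5) - 5*log(y - 3) + log(y - 1) + 3*atan(y/2)/2.
Answer: y**4*log(y)/20 - y**4/80 - 3*log(y - 5) - 5*log(y - 3) + log(y - 1) + 3*atan(y/2)/2.


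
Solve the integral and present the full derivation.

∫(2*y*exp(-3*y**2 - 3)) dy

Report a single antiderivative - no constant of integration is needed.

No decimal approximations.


Step 1. Substitute u = y**2 + 1, turning ∫(2*y*exp(-3*y**2 - 3)) dy into ∫(exp(-3*u)) du: now ∫(exp(-3*u)) du.
Step 2. Evaluate the standard form: now -exp(-3*u)/3.
Step 3. Substitute back u = y**2 + 1: now -exp(-3*y**2 - 3)/3.
Answer: -exp(-3*y**2 - 3)/3.


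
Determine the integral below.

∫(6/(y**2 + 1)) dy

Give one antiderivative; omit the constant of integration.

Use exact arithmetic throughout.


Answer: 6*atan(y).


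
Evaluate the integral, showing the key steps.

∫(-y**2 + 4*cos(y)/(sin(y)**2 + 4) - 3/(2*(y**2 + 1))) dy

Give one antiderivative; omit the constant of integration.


Step 1. Rewrite: now ∫(-y**2) dy + ∫(4*cos(y)/(sin(y)**2 + 4)) dy + ∫(-3/(2*(y**2 + 1))) dy.
Step 2. Evaluate the standard form: now -y**3/3 + ∫(4*cos(y)/(sin(y)**2 + 4)) dy + ∫(-3/(2*(y**2 + 1))) dy.
Step 3. Substitute u = sin(y), turning ∫(4*cos(y)/(sin(y)**2 + 4)) dy into ∫(4/(u**2 + 4)) du: now -y**3/3 + ∫(4/(u**2 + 4)) du + ∫(-3/(2*(y**2 + 1))) dy.
Step 4. Evaluate the standard form: now -y**3/3 + 2*atan(u/2) + ∫(-3/(2*(y**2 + 1))) dy.
Step 5. Substitute back u = sin(y): now -y**3/3 + 2*atan(sin(y)/2) + ∫(-3/(2*(y**2 + 1))) dy.
Step 6. Evaluate the standard form: now -y**3/3 - 3*atan(y)/2 + 2*atan(sin(y)/2).
Answer: -y**3/3 - 3*atan(y)/2 + 2*atan(sin(y)/2).
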